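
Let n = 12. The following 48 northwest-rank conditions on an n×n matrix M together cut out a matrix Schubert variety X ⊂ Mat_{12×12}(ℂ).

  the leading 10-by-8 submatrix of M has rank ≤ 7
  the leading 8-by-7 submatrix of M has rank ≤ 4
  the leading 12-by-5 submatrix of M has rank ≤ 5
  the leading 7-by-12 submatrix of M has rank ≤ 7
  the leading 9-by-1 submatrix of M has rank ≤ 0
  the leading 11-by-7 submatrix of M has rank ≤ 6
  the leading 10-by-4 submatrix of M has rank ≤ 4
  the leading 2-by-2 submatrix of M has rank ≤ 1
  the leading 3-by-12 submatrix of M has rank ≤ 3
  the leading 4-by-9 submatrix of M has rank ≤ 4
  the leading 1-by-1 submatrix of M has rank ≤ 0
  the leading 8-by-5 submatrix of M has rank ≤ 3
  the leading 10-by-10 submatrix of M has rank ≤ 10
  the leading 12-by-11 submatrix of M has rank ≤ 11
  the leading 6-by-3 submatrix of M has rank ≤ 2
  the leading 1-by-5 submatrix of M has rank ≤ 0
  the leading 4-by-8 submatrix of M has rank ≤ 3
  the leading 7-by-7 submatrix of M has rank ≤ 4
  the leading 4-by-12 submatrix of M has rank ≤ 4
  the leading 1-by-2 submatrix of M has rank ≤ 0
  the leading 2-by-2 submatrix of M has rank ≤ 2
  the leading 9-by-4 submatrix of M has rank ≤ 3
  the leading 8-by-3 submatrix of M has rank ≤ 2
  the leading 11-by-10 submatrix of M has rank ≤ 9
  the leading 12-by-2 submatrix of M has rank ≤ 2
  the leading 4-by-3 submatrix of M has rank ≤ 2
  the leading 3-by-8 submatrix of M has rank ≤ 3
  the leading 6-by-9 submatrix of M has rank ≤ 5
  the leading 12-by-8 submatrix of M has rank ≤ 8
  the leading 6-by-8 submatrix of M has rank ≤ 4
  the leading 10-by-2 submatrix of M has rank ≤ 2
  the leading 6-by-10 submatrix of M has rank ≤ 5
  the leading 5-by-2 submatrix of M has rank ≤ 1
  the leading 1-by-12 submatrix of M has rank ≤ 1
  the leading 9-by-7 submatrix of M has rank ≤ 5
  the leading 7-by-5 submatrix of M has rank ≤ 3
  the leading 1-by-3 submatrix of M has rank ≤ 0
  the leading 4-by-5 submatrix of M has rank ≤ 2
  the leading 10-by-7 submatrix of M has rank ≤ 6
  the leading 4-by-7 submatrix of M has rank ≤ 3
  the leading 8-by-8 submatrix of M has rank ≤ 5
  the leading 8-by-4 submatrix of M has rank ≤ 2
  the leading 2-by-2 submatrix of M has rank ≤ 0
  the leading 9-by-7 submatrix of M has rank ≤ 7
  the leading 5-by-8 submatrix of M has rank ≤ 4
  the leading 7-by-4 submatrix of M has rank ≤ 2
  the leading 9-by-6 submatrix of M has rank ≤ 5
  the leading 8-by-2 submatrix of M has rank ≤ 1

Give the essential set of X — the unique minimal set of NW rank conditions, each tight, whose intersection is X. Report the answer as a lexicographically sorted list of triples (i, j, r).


Rank table r_w(12×12) implied by the 48 constraints:

  0, 0, 0, 0, 0, 1, 1, 1, 1, 1, 1, 1
  0, 0, 1, 1, 1, 2, 2, 2, 2, 2, 2, 2
  0, 1, 2, 2, 2, 3, 3, 3, 3, 3, 3, 3
  0, 1, 2, 2, 2, 3, 3, 3, 4, 4, 4, 4
  0, 1, 2, 2, 3, 4, 4, 4, 5, 5, 5, 5
  0, 1, 2, 2, 3, 4, 4, 4, 5, 5, 6, 6
  0, 1, 2, 2, 3, 4, 4, 5, 6, 6, 7, 7
  0, 1, 2, 2, 3, 4, 4, 5, 6, 7, 8, 8
  0, 1, 2, 3, 4, 5, 5, 6, 7, 8, 9, 9
  1, 2, 3, 4, 5, 6, 6, 7, 8, 9, 10, 10
  1, 2, 3, 4, 5, 6, 6, 7, 8, 9, 10, 11
  1, 2, 3, 4, 5, 6, 7, 8, 9, 10, 11, 12

so w = (6, 3, 2, 9, 5, 11, 8, 10, 4, 1, 12, 7).

D(w) has 28 cells with 10 SE-corners; essential set:

[(1, 5, 0), (2, 2, 0), (4, 5, 2), (4, 8, 3), (6, 8, 4), (6, 10, 5), (8, 4, 2), (8, 7, 4), (9, 1, 0), (11, 7, 6)]


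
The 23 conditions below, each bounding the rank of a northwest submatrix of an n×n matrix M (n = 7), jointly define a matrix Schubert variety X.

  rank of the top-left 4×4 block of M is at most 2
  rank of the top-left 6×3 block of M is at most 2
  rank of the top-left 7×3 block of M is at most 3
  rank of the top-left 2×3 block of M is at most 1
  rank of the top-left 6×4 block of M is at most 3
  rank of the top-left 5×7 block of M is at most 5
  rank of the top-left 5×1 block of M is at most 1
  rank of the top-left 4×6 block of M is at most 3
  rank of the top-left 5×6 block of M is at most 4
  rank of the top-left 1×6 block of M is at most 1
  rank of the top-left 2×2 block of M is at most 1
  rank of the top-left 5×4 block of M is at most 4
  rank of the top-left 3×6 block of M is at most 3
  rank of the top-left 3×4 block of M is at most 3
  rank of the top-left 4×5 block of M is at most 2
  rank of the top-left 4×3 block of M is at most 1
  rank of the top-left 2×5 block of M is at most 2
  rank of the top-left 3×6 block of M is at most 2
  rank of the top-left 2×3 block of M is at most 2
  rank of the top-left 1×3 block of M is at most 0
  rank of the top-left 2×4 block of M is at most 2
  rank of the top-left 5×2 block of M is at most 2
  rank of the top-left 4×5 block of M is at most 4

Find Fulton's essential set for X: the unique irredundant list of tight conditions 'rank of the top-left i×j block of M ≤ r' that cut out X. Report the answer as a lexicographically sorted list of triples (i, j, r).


Rank table r_w(7×7) implied by the 23 constraints:

  0, 0, 0, 1, 1, 1, 1
  1, 1, 1, 2, 2, 2, 2
  1, 1, 1, 2, 2, 2, 3
  1, 1, 1, 2, 2, 3, 4
  1, 2, 2, 3, 3, 4, 5
  1, 2, 2, 3, 4, 5, 6
  1, 2, 3, 4, 5, 6, 7

the unique w with this rank table is (4, 1, 7, 6, 2, 5, 3).

ℓ(w)=11; the 5 essential cells (i,j,r):

[(1, 3, 0), (3, 6, 2), (4, 3, 1), (4, 5, 2), (6, 3, 2)]


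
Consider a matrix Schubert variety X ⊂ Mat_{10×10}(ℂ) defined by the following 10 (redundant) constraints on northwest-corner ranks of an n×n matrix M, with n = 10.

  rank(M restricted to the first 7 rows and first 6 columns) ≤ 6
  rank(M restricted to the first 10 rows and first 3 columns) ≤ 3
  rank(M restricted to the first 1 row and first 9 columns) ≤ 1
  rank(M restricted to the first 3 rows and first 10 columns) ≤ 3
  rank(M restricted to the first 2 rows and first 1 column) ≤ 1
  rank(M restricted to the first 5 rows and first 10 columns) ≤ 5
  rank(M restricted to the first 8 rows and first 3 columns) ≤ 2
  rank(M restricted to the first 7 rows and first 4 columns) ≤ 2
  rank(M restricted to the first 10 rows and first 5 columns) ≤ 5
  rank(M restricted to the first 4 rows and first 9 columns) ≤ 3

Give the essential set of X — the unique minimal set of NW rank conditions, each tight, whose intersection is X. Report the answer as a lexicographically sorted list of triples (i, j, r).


Computing R[i][j] = min implied NW-rank bound (n=10, 10 conditions):

  R[1]: 1, 1, 1, 1, 1, 1, 1, 1, 1, 1
  R[2]: 1, 2, 2, 2, 2, 2, 2, 2, 2, 2
  R[3]: 1, 2, 2, 2, 3, 3, 3, 3, 3, 3
  R[4]: 1, 2, 2, 2, 3, 3, 3, 3, 3, 4
  R[5]: 1, 2, 2, 2, 3, 4, 4, 4, 4, 5
  R[6]: 1, 2, 2, 2, 3, 4, 5, 5, 5, 6
  R[7]: 1, 2, 2, 2, 3, 4, 5, 6, 6, 7
  R[8]: 1, 2, 2, 3, 4, 5, 6, 7, 7, 8
  R[9]: 1, 2, 3, 4, 5, 6, 7, 8, 8, 9
  R[10]: 1, 2, 3, 4, 5, 6, 7, 8, 9, 10

so w = (1, 2, 5, 10, 6, 7, 8, 4, 3, 9).

3 SE-corners of the 15-cell Rothe diagram give Ess(w):

[(4, 9, 3), (7, 4, 2), (8, 3, 2)]


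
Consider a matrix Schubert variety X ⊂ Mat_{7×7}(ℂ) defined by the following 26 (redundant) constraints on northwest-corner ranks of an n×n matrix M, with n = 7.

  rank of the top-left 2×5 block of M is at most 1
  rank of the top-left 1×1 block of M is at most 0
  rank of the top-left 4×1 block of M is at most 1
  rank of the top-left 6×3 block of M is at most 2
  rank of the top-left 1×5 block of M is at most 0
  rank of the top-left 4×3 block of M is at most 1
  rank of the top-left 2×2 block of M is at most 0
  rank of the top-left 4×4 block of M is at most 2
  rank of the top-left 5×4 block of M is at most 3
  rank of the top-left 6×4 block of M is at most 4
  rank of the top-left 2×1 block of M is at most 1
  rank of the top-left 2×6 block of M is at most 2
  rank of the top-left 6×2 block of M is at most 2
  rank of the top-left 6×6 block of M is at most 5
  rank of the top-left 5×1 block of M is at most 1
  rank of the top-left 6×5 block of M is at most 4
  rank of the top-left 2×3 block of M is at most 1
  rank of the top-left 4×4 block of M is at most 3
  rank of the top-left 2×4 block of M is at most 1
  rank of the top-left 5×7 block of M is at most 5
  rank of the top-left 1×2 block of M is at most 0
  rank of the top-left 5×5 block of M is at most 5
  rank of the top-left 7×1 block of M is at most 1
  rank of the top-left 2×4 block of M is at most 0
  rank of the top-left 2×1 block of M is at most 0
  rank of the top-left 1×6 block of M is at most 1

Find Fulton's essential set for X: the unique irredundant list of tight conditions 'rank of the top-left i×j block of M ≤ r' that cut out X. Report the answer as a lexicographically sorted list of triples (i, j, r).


Recovering R(i,j) via the rank-extension bound from the 26 conditions:

  row 1: 0  0  0  0  0  1  1
  row 2: 0  0  0  0  1  2  2
  row 3: 1  1  1  1  2  3  3
  row 4: 1  1  1  2  3  4  4
  row 5: 1  2  2  3  4  5  5
  row 6: 1  2  2  3  4  5  6
  row 7: 1  2  3  4  5  6  7

giving w = (6, 5, 1, 4, 2, 7, 3) via Δ²R.

Fulton essential set (4 of the 12 Rothe cells):

[(1, 5, 0), (2, 4, 0), (4, 3, 1), (6, 3, 2)]


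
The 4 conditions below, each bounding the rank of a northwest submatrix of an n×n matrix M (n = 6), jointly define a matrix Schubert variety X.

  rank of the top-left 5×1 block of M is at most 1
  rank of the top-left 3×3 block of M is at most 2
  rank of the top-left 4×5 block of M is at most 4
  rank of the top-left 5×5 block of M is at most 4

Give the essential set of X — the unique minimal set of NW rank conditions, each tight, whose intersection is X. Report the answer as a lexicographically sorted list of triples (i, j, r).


Rank table r_w(6×6) implied by the 4 constraints:

  1 1 1 1 1 1
  1 2 2 2 2 2
  1 2 2 3 3 3
  1 2 3 4 4 4
  1 2 3 4 4 5
  1 2 3 4 5 6

the unique w with this rank table is (1, 2, 4, 3, 6, 5).

D(w) has 2 cells with 2 SE-corners; essential set:

[(3, 3, 2), (5, 5, 4)]


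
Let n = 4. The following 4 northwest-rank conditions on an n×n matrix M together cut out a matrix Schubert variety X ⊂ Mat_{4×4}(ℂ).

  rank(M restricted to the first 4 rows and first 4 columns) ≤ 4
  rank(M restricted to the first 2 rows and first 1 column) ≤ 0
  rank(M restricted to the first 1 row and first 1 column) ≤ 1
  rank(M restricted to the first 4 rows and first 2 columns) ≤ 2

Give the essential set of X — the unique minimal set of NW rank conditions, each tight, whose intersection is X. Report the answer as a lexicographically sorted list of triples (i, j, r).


Rank table r_w(4×4) implied by the 4 constraints:

  0  1  1  1
  0  1  2  2
  1  2  3  3
  1  2  3  4

reading off 1-entries of Δ²R: w = (2, 3, 1, 4).

ℓ(w)=2; the 1 essential cell (i,j,r):

[(2, 1, 0)]


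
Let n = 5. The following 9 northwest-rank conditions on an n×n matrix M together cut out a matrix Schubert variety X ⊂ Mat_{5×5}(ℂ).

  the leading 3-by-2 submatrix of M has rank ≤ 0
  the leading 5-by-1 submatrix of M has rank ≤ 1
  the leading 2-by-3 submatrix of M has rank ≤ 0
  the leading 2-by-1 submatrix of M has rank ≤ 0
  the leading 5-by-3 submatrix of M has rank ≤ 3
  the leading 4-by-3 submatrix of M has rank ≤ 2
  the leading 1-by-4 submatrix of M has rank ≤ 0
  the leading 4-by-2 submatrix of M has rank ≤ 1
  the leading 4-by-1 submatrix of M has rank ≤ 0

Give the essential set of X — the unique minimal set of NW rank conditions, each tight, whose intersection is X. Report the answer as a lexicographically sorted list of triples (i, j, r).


Computing R[i][j] = min implied NW-rank bound (n=5, 9 conditions):

  0 0 0 0 1
  0 0 0 1 2
  0 0 1 2 3
  0 1 2 3 4
  1 2 3 4 5

so w = (5, 4, 3, 2, 1).

D(w) has 10 cells with 4 SE-corners; essential set:

[(1, 4, 0), (2, 3, 0), (3, 2, 0), (4, 1, 0)]


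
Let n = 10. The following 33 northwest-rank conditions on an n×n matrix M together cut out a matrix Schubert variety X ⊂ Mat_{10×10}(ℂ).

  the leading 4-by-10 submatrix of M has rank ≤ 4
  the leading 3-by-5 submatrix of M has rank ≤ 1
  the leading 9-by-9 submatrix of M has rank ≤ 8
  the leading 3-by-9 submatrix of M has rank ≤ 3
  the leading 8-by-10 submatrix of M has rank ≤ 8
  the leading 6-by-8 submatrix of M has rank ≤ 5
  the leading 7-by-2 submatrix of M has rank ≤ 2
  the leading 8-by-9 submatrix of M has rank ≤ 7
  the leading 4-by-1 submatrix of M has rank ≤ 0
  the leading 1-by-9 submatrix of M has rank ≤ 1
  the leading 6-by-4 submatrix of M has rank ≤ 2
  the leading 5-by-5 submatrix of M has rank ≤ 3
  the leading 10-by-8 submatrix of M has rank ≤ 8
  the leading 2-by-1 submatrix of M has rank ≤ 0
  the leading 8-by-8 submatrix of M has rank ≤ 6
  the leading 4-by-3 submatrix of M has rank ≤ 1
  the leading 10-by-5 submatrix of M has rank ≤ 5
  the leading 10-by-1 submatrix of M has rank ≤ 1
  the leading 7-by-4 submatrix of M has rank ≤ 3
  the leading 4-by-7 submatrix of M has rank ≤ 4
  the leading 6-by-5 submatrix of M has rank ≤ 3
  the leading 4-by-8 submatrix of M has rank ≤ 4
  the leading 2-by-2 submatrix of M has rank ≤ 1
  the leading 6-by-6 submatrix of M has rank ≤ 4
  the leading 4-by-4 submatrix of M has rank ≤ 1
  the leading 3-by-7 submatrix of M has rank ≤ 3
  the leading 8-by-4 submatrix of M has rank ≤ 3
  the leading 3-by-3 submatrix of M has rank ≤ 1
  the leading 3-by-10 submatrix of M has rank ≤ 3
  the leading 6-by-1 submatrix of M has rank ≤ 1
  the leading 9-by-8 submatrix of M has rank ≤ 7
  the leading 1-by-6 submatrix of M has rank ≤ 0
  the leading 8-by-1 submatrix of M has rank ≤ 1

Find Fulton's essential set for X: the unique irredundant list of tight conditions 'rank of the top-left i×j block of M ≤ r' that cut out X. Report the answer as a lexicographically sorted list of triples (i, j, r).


Rank table r_w(10×10) implied by the 33 constraints:

  R[1]: 0 | 0 | 0 | 0 | 0 | 0 | 1 | 1 | 1 | 1
  R[2]: 0 | 1 | 1 | 1 | 1 | 1 | 2 | 2 | 2 | 2
  R[3]: 0 | 1 | 1 | 1 | 1 | 2 | 3 | 3 | 3 | 3
  R[4]: 0 | 1 | 1 | 1 | 2 | 3 | 4 | 4 | 4 | 4
  R[5]: 1 | 2 | 2 | 2 | 3 | 4 | 5 | 5 | 5 | 5
  R[6]: 1 | 2 | 2 | 2 | 3 | 4 | 5 | 5 | 6 | 6
  R[7]: 1 | 2 | 3 | 3 | 4 | 5 | 6 | 6 | 7 | 7
  R[8]: 1 | 2 | 3 | 3 | 4 | 5 | 6 | 6 | 7 | 8
  R[9]: 1 | 2 | 3 | 4 | 5 | 6 | 7 | 7 | 8 | 9
  R[10]: 1 | 2 | 3 | 4 | 5 | 6 | 7 | 8 | 9 | 10

the unique w with this rank table is (7, 2, 6, 5, 1, 9, 3, 10, 4, 8).

ℓ(w)=19; the 8 essential cells (i,j,r):

[(1, 6, 0), (3, 5, 1), (4, 1, 0), (4, 4, 1), (6, 4, 2), (6, 8, 5), (8, 4, 3), (8, 8, 6)]


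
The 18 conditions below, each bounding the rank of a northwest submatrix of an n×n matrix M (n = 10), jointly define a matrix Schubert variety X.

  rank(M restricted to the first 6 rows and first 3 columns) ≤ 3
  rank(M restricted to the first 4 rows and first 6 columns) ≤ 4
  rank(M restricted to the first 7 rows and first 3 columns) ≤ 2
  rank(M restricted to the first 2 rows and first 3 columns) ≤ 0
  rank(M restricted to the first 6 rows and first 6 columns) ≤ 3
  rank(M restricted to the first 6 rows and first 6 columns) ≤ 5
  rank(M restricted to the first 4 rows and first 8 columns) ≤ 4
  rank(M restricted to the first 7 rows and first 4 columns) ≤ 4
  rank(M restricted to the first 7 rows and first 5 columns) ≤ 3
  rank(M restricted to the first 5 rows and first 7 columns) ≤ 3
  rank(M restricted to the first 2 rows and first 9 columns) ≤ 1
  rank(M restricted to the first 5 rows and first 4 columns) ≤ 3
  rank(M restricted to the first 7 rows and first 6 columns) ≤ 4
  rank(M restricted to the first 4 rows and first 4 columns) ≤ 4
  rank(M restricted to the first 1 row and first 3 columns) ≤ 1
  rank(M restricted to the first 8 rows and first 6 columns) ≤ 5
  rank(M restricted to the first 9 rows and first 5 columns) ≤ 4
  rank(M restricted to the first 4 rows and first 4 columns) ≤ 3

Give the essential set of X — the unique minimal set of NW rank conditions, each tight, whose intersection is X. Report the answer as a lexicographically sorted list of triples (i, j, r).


Rank table r_w(10×10) implied by the 18 constraints:

  0  0  0  1  1  1  1  1  1  1
  0  0  0  1  1  1  1  1  1  2
  1  1  1  2  2  2  2  2  2  3
  1  2  2  3  3  3  3  3  3  4
  1  2  2  3  3  3  3  4  4  5
  1  2  2  3  3  3  4  5  5  6
  1  2  2  3  3  4  5  6  6  7
  1  2  3  4  4  5  6  7  7  8
  1  2  3  4  4  5  6  7  8  9
  1  2  3  4  5  6  7  8  9  10

hence w(1..10) = (4, 10, 1, 2, 8, 7, 6, 3, 9, 5).

Rothe diagram D(w) (21 cells), 7 SE-corners (essential conditions):

[(2, 3, 0), (2, 9, 1), (5, 7, 3), (6, 6, 3), (7, 3, 2), (7, 5, 3), (9, 5, 4)]


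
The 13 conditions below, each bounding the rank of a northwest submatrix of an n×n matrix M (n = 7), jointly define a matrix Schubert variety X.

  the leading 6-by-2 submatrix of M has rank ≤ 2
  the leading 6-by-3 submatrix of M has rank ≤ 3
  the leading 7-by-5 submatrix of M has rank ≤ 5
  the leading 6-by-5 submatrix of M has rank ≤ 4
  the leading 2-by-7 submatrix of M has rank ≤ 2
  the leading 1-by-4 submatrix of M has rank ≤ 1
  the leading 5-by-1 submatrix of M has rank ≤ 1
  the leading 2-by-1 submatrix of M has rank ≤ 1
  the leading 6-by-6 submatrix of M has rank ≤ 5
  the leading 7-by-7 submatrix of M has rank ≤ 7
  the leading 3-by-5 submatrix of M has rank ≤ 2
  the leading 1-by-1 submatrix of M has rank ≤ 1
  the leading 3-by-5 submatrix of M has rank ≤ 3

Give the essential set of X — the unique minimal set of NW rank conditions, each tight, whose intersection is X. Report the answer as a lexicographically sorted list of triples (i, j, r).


Recovering R(i,j) via the rank-extension bound from the 13 conditions:

  1, 1, 1, 1, 1, 1, 1
  1, 2, 2, 2, 2, 2, 2
  1, 2, 2, 2, 2, 3, 3
  1, 2, 3, 3, 3, 4, 4
  1, 2, 3, 4, 4, 5, 5
  1, 2, 3, 4, 4, 5, 6
  1, 2, 3, 4, 5, 6, 7

second differences of R give the permutation w = (1, 2, 6, 3, 4, 7, 5).

|D(w)|=4, |Ess(w)|=2:

[(3, 5, 2), (6, 5, 4)]


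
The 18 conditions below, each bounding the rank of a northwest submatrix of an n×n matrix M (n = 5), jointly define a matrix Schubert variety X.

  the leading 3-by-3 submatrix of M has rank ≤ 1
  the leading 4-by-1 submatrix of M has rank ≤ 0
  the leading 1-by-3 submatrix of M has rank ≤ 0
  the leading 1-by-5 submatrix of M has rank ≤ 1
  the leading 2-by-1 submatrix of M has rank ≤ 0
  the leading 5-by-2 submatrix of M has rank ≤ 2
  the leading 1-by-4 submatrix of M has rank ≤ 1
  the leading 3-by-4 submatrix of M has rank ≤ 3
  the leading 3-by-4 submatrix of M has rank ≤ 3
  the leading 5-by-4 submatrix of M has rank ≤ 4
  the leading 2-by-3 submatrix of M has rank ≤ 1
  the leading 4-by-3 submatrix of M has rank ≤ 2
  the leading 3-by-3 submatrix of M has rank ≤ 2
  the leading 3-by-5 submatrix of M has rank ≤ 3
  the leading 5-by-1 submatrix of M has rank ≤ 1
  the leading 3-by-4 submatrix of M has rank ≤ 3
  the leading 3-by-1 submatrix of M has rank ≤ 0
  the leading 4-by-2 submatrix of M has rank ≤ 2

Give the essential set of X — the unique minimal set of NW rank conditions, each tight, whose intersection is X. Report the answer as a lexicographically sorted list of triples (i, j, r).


The tightest implied rank at each (i,j), from the 18 conditions:

  R[1]: 0  0  0  1  1
  R[2]: 0  1  1  2  2
  R[3]: 0  1  1  2  3
  R[4]: 0  1  2  3  4
  R[5]: 1  2  3  4  5

the unique w with this rank table is (4, 2, 5, 3, 1).

|D(w)|=7, |Ess(w)|=3:

[(1, 3, 0), (3, 3, 1), (4, 1, 0)]


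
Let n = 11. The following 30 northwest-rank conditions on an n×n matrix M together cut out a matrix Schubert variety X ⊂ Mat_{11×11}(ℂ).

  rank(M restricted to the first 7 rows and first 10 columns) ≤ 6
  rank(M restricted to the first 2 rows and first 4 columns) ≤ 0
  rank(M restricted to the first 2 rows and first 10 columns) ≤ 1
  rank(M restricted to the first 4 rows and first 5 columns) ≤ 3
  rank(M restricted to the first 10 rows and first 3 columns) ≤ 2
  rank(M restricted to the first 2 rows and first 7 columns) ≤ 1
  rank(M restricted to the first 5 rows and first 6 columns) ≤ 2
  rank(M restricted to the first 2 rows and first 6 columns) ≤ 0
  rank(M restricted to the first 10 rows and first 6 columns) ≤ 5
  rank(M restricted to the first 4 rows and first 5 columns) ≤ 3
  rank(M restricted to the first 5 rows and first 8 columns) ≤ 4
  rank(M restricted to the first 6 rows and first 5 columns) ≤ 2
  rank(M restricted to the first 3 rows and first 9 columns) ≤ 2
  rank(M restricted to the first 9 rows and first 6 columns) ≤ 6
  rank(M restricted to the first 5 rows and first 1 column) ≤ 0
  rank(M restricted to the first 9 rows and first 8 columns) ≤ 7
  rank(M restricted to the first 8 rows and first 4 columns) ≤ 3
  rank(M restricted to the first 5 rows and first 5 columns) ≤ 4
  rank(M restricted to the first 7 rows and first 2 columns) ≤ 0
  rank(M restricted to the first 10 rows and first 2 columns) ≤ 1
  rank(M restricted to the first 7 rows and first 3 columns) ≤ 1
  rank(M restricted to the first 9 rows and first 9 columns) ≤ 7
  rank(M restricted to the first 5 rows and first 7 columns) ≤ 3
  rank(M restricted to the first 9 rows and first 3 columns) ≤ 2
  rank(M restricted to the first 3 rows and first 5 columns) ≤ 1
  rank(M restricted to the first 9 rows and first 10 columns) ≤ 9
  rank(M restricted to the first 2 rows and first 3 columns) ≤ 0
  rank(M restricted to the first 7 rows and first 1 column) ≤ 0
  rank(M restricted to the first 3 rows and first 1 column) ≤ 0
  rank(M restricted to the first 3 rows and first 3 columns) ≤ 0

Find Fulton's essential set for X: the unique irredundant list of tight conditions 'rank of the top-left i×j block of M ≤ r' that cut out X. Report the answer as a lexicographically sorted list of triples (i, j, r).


Recovering R(i,j) via the rank-extension bound from the 30 conditions:

  0  0  0  0  0  0  1  1  1  1  1
  0  0  0  0  0  0  1  1  1  1  2
  0  0  0  1  1  1  2  2  2  2  3
  0  0  1  2  2  2  3  3  3  3  4
  0  0  1  2  2  2  3  4  4  4  5
  0  0  1  2  2  3  4  5  5  5  6
  0  0  1  2  3  4  5  6  6  6  7
  1  1  2  3  4  5  6  7  7  7  8
  1  1  2  3  4  5  6  7  7  8  9
  1  1  2  3  4  5  6  7  8  9  10
  1  2  3  4  5  6  7  8  9  10  11

reading off 1-entries of Δ²R: w = (7, 11, 4, 3, 8, 6, 5, 1, 10, 9, 2).

8 SE-corners of the 32-cell Rothe diagram give Ess(w):

[(2, 6, 0), (2, 10, 1), (3, 3, 0), (5, 6, 2), (6, 5, 2), (7, 2, 0), (9, 9, 7), (10, 2, 1)]


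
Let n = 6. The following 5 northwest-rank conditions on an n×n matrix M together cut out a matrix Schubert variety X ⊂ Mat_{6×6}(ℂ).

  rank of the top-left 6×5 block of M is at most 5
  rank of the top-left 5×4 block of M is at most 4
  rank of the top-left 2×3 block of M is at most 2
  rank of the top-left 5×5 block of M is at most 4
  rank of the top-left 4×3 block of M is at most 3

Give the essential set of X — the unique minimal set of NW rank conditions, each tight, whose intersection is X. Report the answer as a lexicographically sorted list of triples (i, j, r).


The tightest implied rank at each (i,j), from the 5 conditions:

  R[1]: 1 | 1 | 1 | 1 | 1 | 1
  R[2]: 1 | 2 | 2 | 2 | 2 | 2
  R[3]: 1 | 2 | 3 | 3 | 3 | 3
  R[4]: 1 | 2 | 3 | 4 | 4 | 4
  R[5]: 1 | 2 | 3 | 4 | 4 | 5
  R[6]: 1 | 2 | 3 | 4 | 5 | 6

second differences of R give the permutation w = (1, 2, 3, 4, 6, 5).

Rothe diagram D(w) (1 cell), 1 SE-corner (essential condition):

[(5, 5, 4)]


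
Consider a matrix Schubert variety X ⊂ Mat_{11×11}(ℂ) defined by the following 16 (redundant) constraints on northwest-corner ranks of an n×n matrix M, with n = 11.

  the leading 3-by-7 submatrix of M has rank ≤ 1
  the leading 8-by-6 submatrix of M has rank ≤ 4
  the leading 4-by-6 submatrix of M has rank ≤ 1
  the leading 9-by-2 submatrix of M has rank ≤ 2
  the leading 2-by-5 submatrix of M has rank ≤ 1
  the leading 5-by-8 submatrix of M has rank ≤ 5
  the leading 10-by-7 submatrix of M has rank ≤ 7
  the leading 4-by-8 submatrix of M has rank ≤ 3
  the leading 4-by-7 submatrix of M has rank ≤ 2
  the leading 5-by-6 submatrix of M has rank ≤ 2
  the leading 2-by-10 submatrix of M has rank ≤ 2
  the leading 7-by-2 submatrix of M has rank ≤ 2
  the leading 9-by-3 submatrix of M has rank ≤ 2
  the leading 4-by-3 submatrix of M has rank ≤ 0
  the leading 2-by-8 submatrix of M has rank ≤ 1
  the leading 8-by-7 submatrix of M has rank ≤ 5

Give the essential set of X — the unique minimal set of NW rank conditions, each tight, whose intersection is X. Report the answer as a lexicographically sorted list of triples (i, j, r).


The tightest implied rank at each (i,j), from the 16 conditions:

  0 | 0 | 0 | 1 | 1 | 1 | 1 | 1 | 1 | 1 | 1
  0 | 0 | 0 | 1 | 1 | 1 | 1 | 1 | 2 | 2 | 2
  0 | 0 | 0 | 1 | 1 | 1 | 1 | 2 | 3 | 3 | 3
  0 | 0 | 0 | 1 | 1 | 1 | 2 | 3 | 4 | 4 | 4
  1 | 1 | 1 | 2 | 2 | 2 | 3 | 4 | 5 | 5 | 5
  1 | 2 | 2 | 3 | 3 | 3 | 4 | 5 | 6 | 6 | 6
  1 | 2 | 2 | 3 | 4 | 4 | 5 | 6 | 7 | 7 | 7
  1 | 2 | 2 | 3 | 4 | 4 | 5 | 6 | 7 | 8 | 8
  1 | 2 | 2 | 3 | 4 | 5 | 6 | 7 | 8 | 9 | 9
  1 | 2 | 3 | 4 | 5 | 6 | 7 | 8 | 9 | 10 | 10
  1 | 2 | 3 | 4 | 5 | 6 | 7 | 8 | 9 | 10 | 11

giving w = (4, 9, 8, 7, 1, 2, 5, 10, 6, 3, 11) via Δ²R.

D(w) has 25 cells with 6 SE-corners; essential set:

[(2, 8, 1), (3, 7, 1), (4, 3, 0), (4, 6, 1), (8, 6, 4), (9, 3, 2)]


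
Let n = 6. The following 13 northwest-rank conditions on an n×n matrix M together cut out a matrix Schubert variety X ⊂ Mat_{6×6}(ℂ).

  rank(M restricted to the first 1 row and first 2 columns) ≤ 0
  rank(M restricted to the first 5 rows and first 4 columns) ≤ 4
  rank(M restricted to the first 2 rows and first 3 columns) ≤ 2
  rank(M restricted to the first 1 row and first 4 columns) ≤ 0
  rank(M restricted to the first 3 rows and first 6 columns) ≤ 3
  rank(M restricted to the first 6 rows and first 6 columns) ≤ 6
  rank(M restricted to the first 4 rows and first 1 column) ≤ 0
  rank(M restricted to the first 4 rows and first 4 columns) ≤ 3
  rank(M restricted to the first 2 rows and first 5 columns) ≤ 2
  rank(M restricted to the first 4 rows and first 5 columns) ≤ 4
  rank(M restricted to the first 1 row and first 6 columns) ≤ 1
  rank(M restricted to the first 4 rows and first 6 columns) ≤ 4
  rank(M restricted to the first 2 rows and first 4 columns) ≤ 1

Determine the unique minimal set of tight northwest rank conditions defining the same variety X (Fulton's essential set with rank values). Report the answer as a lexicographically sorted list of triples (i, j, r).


Reconstructing r_w from the 13 given conditions:

  R[1]: 0, 0, 0, 0, 1, 1
  R[2]: 0, 1, 1, 1, 2, 2
  R[3]: 0, 1, 2, 2, 3, 3
  R[4]: 0, 1, 2, 3, 4, 4
  R[5]: 1, 2, 3, 4, 5, 5
  R[6]: 1, 2, 3, 4, 5, 6

second differences of R give the permutation w = (5, 2, 3, 4, 1, 6).

2 SE-corners of the 7-cell Rothe diagram give Ess(w):

[(1, 4, 0), (4, 1, 0)]


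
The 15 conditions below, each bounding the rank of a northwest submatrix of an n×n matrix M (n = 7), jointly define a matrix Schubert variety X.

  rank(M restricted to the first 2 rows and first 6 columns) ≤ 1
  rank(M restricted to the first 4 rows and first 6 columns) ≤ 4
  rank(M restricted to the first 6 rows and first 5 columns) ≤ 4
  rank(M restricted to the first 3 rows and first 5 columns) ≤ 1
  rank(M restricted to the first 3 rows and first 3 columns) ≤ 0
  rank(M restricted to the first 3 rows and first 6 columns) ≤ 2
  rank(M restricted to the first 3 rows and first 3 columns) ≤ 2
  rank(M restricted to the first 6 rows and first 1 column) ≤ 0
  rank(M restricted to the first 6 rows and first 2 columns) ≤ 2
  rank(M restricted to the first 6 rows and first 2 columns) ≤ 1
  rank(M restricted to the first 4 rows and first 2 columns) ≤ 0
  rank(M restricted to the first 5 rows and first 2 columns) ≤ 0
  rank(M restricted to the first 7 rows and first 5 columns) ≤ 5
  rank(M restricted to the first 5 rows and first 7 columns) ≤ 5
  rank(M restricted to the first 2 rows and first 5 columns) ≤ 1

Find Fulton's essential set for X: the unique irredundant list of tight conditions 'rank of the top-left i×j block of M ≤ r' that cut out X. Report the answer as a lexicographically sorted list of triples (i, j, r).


Rank table r_w(7×7) implied by the 15 constraints:

  i=1: 0 | 0 | 0 | 1 | 1 | 1 | 1
  i=2: 0 | 0 | 0 | 1 | 1 | 1 | 2
  i=3: 0 | 0 | 0 | 1 | 1 | 2 | 3
  i=4: 0 | 0 | 1 | 2 | 2 | 3 | 4
  i=5: 0 | 0 | 1 | 2 | 3 | 4 | 5
  i=6: 0 | 1 | 2 | 3 | 4 | 5 | 6
  i=7: 1 | 2 | 3 | 4 | 5 | 6 | 7

so w = (4, 7, 6, 3, 5, 2, 1).

5 SE-corners of the 17-cell Rothe diagram give Ess(w):

[(2, 6, 1), (3, 3, 0), (3, 5, 1), (5, 2, 0), (6, 1, 0)]


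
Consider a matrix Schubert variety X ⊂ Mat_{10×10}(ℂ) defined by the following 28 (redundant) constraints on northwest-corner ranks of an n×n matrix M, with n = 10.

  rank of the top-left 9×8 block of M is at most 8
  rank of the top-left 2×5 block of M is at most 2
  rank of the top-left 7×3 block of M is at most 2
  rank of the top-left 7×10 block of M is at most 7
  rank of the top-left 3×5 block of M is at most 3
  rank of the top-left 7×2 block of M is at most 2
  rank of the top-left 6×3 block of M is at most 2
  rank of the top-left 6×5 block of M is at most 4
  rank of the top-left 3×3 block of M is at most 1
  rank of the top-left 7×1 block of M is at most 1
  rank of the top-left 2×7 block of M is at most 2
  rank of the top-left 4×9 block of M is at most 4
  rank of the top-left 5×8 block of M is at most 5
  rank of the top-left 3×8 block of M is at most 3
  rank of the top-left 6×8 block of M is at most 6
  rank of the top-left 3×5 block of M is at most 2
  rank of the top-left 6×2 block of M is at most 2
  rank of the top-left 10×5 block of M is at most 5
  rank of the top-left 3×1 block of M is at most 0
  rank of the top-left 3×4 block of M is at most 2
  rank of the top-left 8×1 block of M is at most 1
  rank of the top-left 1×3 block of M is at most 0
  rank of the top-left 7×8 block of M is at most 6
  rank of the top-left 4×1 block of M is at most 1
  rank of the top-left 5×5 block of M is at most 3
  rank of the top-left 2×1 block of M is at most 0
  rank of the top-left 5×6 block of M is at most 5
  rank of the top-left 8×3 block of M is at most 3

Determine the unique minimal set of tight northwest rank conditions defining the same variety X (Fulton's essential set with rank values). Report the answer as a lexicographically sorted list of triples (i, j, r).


Reconstructing r_w from the 28 given conditions:

  0, 0, 0, 1, 1, 1, 1, 1, 1, 1
  0, 1, 1, 2, 2, 2, 2, 2, 2, 2
  0, 1, 1, 2, 2, 3, 3, 3, 3, 3
  1, 2, 2, 3, 3, 4, 4, 4, 4, 4
  1, 2, 2, 3, 3, 4, 5, 5, 5, 5
  1, 2, 2, 3, 4, 5, 6, 6, 6, 6
  1, 2, 2, 3, 4, 5, 6, 6, 7, 7
  1, 2, 3, 4, 5, 6, 7, 7, 8, 8
  1, 2, 3, 4, 5, 6, 7, 8, 9, 9
  1, 2, 3, 4, 5, 6, 7, 8, 9, 10

giving w = (4, 2, 6, 1, 7, 5, 9, 3, 8, 10) via Δ²R.

|D(w)|=12, |Ess(w)|=7:

[(1, 3, 0), (3, 1, 0), (3, 3, 1), (3, 5, 2), (5, 5, 3), (7, 3, 2), (7, 8, 6)]


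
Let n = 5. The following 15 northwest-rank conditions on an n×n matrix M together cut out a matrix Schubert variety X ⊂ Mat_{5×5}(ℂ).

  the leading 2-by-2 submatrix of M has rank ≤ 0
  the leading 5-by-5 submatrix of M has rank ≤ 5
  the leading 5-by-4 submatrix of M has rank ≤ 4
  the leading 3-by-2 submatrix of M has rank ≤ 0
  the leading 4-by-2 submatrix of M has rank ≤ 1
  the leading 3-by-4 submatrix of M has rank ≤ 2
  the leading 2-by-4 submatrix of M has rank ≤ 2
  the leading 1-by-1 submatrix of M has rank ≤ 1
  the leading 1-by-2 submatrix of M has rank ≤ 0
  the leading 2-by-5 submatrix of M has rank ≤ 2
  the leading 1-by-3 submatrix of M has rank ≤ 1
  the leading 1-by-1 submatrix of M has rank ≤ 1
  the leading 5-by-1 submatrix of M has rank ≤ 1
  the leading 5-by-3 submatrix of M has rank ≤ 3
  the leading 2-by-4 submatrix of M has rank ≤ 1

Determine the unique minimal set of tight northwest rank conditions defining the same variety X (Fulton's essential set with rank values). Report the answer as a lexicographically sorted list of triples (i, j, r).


Rank table r_w(5×5) implied by the 15 constraints:

  row 1: 0  0  1  1  1
  row 2: 0  0  1  1  2
  row 3: 0  0  1  2  3
  row 4: 1  1  2  3  4
  row 5: 1  2  3  4  5

hence w(1..5) = (3, 5, 4, 1, 2).

Rothe diagram D(w) (7 cells), 2 SE-corners (essential conditions):

[(2, 4, 1), (3, 2, 0)]


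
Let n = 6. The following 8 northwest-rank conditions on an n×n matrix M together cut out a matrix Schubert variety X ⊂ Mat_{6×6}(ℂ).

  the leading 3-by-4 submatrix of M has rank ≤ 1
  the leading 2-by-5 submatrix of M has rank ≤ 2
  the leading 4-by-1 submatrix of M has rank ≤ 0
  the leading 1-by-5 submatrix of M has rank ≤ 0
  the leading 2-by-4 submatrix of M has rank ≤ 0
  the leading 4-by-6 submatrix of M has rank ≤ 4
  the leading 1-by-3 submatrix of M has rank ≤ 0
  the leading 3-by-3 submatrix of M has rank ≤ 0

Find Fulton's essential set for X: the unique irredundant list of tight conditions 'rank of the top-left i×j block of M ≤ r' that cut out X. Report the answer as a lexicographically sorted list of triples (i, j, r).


Computing R[i][j] = min implied NW-rank bound (n=6, 8 conditions):

  0, 0, 0, 0, 0, 1
  0, 0, 0, 0, 1, 2
  0, 0, 0, 1, 2, 3
  0, 1, 1, 2, 3, 4
  1, 2, 2, 3, 4, 5
  1, 2, 3, 4, 5, 6

so w = (6, 5, 4, 2, 1, 3).

ℓ(w)=13; the 4 essential cells (i,j,r):

[(1, 5, 0), (2, 4, 0), (3, 3, 0), (4, 1, 0)]


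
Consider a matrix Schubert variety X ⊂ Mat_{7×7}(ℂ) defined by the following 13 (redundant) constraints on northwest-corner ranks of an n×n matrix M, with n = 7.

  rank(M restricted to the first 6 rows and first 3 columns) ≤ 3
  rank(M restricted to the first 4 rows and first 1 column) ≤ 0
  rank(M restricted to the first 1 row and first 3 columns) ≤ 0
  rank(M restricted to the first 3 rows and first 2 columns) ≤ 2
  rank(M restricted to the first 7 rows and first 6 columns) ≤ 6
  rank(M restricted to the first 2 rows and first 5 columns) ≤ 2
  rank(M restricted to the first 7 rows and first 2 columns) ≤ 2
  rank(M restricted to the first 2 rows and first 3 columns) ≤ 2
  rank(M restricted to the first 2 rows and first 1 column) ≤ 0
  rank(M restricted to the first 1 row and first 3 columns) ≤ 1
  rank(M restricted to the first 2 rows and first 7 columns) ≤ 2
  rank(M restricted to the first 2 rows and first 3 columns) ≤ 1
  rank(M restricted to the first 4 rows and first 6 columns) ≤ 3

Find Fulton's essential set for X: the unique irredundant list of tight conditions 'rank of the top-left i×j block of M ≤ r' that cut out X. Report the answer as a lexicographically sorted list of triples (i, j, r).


Reconstructing r_w from the 13 given conditions:

  0 | 0 | 0 | 1 | 1 | 1 | 1
  0 | 1 | 1 | 2 | 2 | 2 | 2
  0 | 1 | 2 | 3 | 3 | 3 | 3
  0 | 1 | 2 | 3 | 3 | 3 | 4
  1 | 2 | 3 | 4 | 4 | 4 | 5
  1 | 2 | 3 | 4 | 5 | 5 | 6
  1 | 2 | 3 | 4 | 5 | 6 | 7

so w = (4, 2, 3, 7, 1, 5, 6).

ℓ(w)=8; the 3 essential cells (i,j,r):

[(1, 3, 0), (4, 1, 0), (4, 6, 3)]


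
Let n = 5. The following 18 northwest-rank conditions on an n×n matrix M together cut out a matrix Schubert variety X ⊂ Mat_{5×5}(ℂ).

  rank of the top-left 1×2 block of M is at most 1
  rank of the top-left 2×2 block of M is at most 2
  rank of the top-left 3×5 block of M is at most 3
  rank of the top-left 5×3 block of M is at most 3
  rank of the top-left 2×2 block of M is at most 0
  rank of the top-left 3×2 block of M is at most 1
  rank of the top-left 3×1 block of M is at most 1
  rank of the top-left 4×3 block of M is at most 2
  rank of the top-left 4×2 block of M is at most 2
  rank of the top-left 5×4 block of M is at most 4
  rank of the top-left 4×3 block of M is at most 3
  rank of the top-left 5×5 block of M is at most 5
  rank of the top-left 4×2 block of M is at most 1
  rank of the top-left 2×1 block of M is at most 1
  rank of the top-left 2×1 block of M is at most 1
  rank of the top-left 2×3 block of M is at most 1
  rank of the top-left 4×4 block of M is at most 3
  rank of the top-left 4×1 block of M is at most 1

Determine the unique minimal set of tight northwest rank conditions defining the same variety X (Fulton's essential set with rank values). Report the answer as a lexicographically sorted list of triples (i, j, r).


Recovering R(i,j) via the rank-extension bound from the 18 conditions:

  R[1]: 0 | 0 | 1 | 1 | 1
  R[2]: 0 | 0 | 1 | 2 | 2
  R[3]: 1 | 1 | 2 | 3 | 3
  R[4]: 1 | 1 | 2 | 3 | 4
  R[5]: 1 | 2 | 3 | 4 | 5

second differences of R give the permutation w = (3, 4, 1, 5, 2).

Fulton essential set (2 of the 5 Rothe cells):

[(2, 2, 0), (4, 2, 1)]


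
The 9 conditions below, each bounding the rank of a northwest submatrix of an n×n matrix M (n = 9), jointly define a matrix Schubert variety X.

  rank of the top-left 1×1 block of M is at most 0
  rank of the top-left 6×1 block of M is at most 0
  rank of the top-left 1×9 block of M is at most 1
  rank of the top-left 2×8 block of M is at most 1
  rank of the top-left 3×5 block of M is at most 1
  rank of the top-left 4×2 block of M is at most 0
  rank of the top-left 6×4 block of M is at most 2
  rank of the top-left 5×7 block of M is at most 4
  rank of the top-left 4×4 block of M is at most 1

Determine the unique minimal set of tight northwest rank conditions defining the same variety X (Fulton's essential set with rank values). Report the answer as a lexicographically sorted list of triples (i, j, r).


Computing R[i][j] = min implied NW-rank bound (n=9, 9 conditions):

  R[1]: 0  0  1  1  1  1  1  1  1
  R[2]: 0  0  1  1  1  1  1  1  2
  R[3]: 0  0  1  1  1  2  2  2  3
  R[4]: 0  0  1  1  2  3  3  3  4
  R[5]: 0  1  2  2  3  4  4  4  5
  R[6]: 0  1  2  2  3  4  5  5  6
  R[7]: 1  2  3  3  4  5  6  6  7
  R[8]: 1  2  3  4  5  6  7  7  8
  R[9]: 1  2  3  4  5  6  7  8  9

so w = (3, 9, 6, 5, 2, 7, 1, 4, 8).

6 SE-corners of the 19-cell Rothe diagram give Ess(w):

[(2, 8, 1), (3, 5, 1), (4, 2, 0), (4, 4, 1), (6, 1, 0), (6, 4, 2)]


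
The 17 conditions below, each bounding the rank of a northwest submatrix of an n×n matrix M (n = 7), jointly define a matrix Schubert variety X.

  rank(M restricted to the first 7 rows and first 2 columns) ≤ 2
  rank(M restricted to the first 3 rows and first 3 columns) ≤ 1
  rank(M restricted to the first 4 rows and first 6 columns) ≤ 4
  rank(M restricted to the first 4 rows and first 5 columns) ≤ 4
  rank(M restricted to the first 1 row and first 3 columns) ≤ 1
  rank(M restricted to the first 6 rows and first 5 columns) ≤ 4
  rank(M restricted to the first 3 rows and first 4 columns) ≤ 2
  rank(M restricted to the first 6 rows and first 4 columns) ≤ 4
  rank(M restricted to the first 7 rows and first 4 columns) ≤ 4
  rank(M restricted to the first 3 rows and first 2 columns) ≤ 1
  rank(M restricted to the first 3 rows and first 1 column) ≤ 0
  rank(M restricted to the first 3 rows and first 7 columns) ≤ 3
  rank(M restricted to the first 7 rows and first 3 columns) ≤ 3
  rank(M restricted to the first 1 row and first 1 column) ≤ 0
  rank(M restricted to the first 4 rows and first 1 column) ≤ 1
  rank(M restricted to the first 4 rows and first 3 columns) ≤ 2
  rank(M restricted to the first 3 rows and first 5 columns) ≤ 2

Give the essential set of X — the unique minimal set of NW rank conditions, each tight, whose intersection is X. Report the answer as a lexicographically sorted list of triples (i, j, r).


Recovering R(i,j) via the rank-extension bound from the 17 conditions:

  0  1  1  1  1  1  1
  0  1  1  2  2  2  2
  0  1  1  2  2  3  3
  1  2  2  3  3  4  4
  1  2  3  4  4  5  5
  1  2  3  4  4  5  6
  1  2  3  4  5  6  7

giving w = (2, 4, 6, 1, 3, 7, 5) via Δ²R.

Rothe diagram D(w) (7 cells), 4 SE-corners (essential conditions):

[(3, 1, 0), (3, 3, 1), (3, 5, 2), (6, 5, 4)]


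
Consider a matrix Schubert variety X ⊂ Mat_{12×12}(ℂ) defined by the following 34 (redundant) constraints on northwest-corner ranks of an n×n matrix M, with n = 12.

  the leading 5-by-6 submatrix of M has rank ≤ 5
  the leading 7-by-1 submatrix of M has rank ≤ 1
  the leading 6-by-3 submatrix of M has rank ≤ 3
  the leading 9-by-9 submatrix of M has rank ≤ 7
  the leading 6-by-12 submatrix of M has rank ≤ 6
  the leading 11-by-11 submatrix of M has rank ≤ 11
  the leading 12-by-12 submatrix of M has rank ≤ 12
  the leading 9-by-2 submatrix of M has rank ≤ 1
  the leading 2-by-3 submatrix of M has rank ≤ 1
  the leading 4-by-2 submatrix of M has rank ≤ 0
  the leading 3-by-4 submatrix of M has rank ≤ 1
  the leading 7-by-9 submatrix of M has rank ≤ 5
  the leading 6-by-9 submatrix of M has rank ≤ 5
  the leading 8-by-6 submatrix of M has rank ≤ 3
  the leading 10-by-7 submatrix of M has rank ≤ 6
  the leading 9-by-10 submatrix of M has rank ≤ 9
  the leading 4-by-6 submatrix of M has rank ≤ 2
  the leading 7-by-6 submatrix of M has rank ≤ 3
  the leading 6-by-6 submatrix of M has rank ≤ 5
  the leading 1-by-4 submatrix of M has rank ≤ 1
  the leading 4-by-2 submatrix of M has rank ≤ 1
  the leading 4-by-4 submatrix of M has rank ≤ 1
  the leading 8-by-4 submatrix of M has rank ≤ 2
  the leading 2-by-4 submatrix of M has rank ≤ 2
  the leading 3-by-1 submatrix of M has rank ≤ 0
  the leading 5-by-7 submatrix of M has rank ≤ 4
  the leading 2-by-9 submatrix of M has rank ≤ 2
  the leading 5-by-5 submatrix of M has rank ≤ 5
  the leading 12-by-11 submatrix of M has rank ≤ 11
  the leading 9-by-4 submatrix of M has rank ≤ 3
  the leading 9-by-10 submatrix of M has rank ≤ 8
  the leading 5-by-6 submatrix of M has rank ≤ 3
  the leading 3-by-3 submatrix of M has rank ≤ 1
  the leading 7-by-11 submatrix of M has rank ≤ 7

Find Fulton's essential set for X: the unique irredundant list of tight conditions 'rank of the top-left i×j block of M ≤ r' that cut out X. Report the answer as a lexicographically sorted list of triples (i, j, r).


Rank table r_w(12×12) implied by the 34 constraints:

  R[1]: 0 | 0 | 1 | 1 | 1 | 1 | 1 | 1 | 1 | 1 | 1 | 1
  R[2]: 0 | 0 | 1 | 1 | 2 | 2 | 2 | 2 | 2 | 2 | 2 | 2
  R[3]: 0 | 0 | 1 | 1 | 2 | 2 | 3 | 3 | 3 | 3 | 3 | 3
  R[4]: 0 | 0 | 1 | 1 | 2 | 2 | 3 | 4 | 4 | 4 | 4 | 4
  R[5]: 1 | 1 | 2 | 2 | 3 | 3 | 4 | 5 | 5 | 5 | 5 | 5
  R[6]: 1 | 1 | 2 | 2 | 3 | 3 | 4 | 5 | 5 | 6 | 6 | 6
  R[7]: 1 | 1 | 2 | 2 | 3 | 3 | 4 | 5 | 5 | 6 | 7 | 7
  R[8]: 1 | 1 | 2 | 2 | 3 | 3 | 4 | 5 | 6 | 7 | 8 | 8
  R[9]: 1 | 1 | 2 | 3 | 4 | 4 | 5 | 6 | 7 | 8 | 9 | 9
  R[10]: 1 | 2 | 3 | 4 | 5 | 5 | 6 | 7 | 8 | 9 | 10 | 10
  R[11]: 1 | 2 | 3 | 4 | 5 | 6 | 7 | 8 | 9 | 10 | 11 | 11
  R[12]: 1 | 2 | 3 | 4 | 5 | 6 | 7 | 8 | 9 | 10 | 11 | 12

the unique w with this rank table is (3, 5, 7, 8, 1, 10, 11, 9, 4, 2, 6, 12).

D(w) has 25 cells with 7 SE-corners; essential set:

[(4, 2, 0), (4, 4, 1), (4, 6, 2), (7, 9, 5), (8, 4, 2), (8, 6, 3), (9, 2, 1)]
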